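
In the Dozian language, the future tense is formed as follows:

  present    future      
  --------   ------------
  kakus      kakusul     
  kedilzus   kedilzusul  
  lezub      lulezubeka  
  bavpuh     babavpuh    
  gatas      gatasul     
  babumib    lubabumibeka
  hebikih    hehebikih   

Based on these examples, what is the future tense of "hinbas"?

kedilzus and lezub both have last vowel 'u' yet inflect differently (kedilzusul, lulezubeka), so the last vowel is not what conditions the rule; the final letter is.
"hinbas" ends in -s. The stems ending in -s (gatas → gatasul, kedilzus → kedilzusul, kakus → kakusul) add -ul.
So hinbas → hinbasul.

hinbasul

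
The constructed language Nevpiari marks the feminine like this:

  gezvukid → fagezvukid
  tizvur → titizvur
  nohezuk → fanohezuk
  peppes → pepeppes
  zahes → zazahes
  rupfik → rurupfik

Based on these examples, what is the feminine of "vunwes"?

vuvunwes

rupfik and nohezuk both end in -k yet inflect differently (rurupfik, fanohezuk), so the final letter is not what conditions the rule; the number of vowels is.
"vunwes" has 2 vowels. The stems with 2 vowels (zahes → zazahes, rupfik → rurupfik, peppes → pepeppes) repeat the first consonant+vowel as a prefix.
So vunwes → vuvunwes.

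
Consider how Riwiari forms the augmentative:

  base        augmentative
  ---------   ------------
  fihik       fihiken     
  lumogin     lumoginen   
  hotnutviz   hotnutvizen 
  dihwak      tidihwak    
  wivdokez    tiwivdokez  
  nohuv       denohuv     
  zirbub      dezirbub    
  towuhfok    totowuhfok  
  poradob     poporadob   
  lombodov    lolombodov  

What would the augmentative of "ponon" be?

poponon

fihik and dihwak both end in -k yet inflect differently (fihiken, tidihwak), so the final letter is not what conditions the rule; the last vowel is.
"ponon" has last vowel 'o'. The stems whose last vowel is 'o' (towuhfok → totowuhfok, poradob → poporadob, lombodov → lolombodov) repeat the first consonant+vowel as a prefix.
The other patterns: stems whose last vowel is 'i' add -en; stems whose last vowel is 'a' or 'e' add the prefix ti-; stems whose last vowel is 'u' add the prefix de-.
So ponon → poponon.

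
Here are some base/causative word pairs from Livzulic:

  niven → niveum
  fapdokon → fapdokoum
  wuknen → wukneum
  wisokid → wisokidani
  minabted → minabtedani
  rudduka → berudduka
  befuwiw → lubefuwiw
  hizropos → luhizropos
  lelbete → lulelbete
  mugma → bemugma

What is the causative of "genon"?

genoum

minabted and wuknen both have last vowel 'e' yet inflect differently (minabtedani, wukneum), so the last vowel is not what conditions the rule; the final letter is.
"genon" ends in -n. The stems ending in -n (fapdokon → fapdokoum, wuknen → wukneum, niven → niveum) drop the final letter and add -um.
So genon → genoum.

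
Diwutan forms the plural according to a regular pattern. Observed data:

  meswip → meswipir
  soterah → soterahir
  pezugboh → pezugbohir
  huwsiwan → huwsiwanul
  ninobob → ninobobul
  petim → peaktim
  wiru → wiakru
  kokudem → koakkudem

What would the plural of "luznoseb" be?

luznosebul

"luznoseb" ends in -b. The one such stem in the data (ninobob → ninobobul) adds -ul, so the same rule applies.
So luznoseb → luznosebul.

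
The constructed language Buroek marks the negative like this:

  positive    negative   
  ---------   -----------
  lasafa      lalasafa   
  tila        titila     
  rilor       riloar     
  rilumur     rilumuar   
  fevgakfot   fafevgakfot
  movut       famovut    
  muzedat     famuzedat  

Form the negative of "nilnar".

nilnaar

"nilnar" ends in -r. The stems ending in -r (rilor → riloar, rilumur → rilumuar) drop the final letter and add -ar.
The other patterns: stems ending in -a repeat the first consonant+vowel as a prefix; stems ending in -t add the prefix fa-.
So nilnar → nilnaar.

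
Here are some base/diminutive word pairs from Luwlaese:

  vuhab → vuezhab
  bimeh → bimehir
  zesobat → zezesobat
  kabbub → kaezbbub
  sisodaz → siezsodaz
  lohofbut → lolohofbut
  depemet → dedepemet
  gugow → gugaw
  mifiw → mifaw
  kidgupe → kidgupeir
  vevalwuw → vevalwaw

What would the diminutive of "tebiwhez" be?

teezbiwhez

zesobat and sisodaz both have last vowel 'a' yet inflect differently (zezesobat, siezsodaz), so the last vowel is not what conditions the rule; the final letter is.
"tebiwhez" ends in -z. The one such stem in the data (sisodaz → siezsodaz) inserts -ez- after the first vowel (as do vuhab, kabbub), so the same rule applies.
The other patterns: stems ending in -t repeat the first consonant+vowel as a prefix; stems ending in -w change the last vowel to 'a'; stems ending in -e or -h add -ir.
So tebiwhez → teezbiwhez.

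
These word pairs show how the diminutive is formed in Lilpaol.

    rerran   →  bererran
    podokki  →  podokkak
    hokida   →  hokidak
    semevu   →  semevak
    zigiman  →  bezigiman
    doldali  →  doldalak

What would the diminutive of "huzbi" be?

huzbak

hokida and zigiman both have last vowel 'a' yet inflect differently (hokidak, bezigiman), so the last vowel is not what conditions the rule; whether the stem ends in a vowel or a consonant is.
"huzbi" ends in a vowel. The stems ending in a vowel (semevu → semevak, hokida → hokidak, doldali → doldalak) drop the final letter and add -ak.
The other pattern: stems ending in a consonant add the prefix be-.
So huzbi → huzbak.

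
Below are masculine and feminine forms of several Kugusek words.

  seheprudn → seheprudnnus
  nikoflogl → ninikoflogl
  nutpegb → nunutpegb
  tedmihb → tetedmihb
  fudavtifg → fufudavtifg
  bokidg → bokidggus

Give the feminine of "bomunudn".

bomunudnnus

bokidg and fudavtifg both end in -g yet inflect differently (bokidggus, fufudavtifg), so the final letter is not what conditions the rule; the second-to-last letter is.
"bomunudn" has second-to-last letter 'd'. The stems whose second-to-last letter is 'd' (seheprudn → seheprudnnus, bokidg → bokidggus) double the final consonant and add -us.
The other pattern: stems whose second-to-last letter is 'f', 'g' or 'h' repeat the first consonant+vowel as a prefix.
So bomunudn → bomunudnnus.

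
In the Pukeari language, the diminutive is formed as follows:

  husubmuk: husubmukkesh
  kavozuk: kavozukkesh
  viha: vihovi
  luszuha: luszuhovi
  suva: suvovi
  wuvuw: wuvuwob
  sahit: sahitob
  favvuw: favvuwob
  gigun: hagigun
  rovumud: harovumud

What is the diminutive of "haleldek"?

"haleldek" ends in -k. The stems ending in -k (husubmuk → husubmukkesh, kavozuk → kavozukkesh) double the final consonant and add -esh.
So haleldek → haleldekkesh.

haleldekkesh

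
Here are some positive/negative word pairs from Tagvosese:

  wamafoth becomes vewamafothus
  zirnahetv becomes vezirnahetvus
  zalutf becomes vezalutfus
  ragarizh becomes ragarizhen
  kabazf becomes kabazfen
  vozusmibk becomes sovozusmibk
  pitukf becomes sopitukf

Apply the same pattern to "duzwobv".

wamafoth and ragarizh both end in -h yet inflect differently (vewamafothus, ragarizhen), so the final letter is not what conditions the rule; the second-to-last letter is.
"duzwobv" has second-to-last letter 'b'. The one such stem in the data (vozusmibk → sovozusmibk) adds the prefix so-, so the same rule applies.
So duzwobv → soduzwobv.

soduzwobv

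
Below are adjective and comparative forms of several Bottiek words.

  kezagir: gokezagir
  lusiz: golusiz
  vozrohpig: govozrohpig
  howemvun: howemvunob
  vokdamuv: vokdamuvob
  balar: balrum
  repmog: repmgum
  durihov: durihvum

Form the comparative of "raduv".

raduvob

kezagir and balar both end in -r yet inflect differently (gokezagir, balrum), so the final letter is not what conditions the rule; the last vowel is.
"raduv" has last vowel 'u'. The stems whose last vowel is 'u' (howemvun → howemvunob, vokdamuv → vokdamuvob) add -ob.
So raduv → raduvob.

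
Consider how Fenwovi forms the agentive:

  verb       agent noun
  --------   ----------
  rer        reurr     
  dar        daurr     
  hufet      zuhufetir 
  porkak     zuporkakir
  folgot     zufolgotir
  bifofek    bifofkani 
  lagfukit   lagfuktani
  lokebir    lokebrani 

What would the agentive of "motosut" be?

"motosut" has 3 vowels. The stems with 3 vowels (bifofek → bifofkani, lagfukit → lagfuktani, lokebir → lokebrani) delete the last vowel and add -ani.
The other patterns: stems with 1 vowel insert -ur- after the first vowel; stems with 2 vowels add zu- … -ir around the stem.
So motosut → motostani.

motostani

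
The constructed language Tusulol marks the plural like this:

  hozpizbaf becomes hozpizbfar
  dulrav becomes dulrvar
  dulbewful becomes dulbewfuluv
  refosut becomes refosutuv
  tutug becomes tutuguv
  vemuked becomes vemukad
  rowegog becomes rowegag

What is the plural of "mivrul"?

"mivrul" has last vowel 'u'. The stems whose last vowel is 'u' (dulbewful → dulbewfuluv, refosut → refosutuv, tutug → tutuguv) add -uv.
So mivrul → mivruluv.

mivruluv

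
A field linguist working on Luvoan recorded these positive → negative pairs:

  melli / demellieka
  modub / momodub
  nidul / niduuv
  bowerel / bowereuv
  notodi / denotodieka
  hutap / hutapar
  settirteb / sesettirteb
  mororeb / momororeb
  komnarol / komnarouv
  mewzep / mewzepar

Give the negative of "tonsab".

totonsab

mewzep and bowerel both have last vowel 'e' yet inflect differently (mewzepar, bowereuv), so the last vowel is not what conditions the rule; the final letter is.
"tonsab" ends in -b. The stems ending in -b (modub → momodub, mororeb → momororeb, settirteb → sesettirteb) repeat the first consonant+vowel as a prefix.
So tonsab → totonsab.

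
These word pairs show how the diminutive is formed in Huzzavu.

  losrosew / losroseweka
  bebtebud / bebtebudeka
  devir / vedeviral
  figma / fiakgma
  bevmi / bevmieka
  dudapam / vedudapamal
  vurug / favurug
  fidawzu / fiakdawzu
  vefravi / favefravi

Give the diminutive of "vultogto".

vefravi and bevmi both end in -i yet inflect differently (favefravi, bevmieka), so the final letter is not what conditions the rule; the first letter is.
"vultogto" begins with v-. The stems beginning with v- (vurug → favurug, vefravi → favefravi) add the prefix fa-.
The other patterns: stems beginning with f- insert -ak- after the first vowel; stems beginning with d- add ve- … -al around the stem; stems beginning with b- or l- add -eka.
So vultogto → favultogto.

favultogto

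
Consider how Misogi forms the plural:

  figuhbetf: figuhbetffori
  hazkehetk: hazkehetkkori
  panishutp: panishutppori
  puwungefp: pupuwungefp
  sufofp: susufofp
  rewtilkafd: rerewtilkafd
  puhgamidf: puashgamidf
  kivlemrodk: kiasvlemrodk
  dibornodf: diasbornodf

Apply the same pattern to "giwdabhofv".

gigiwdabhofv

"giwdabhofv" has second-to-last letter 'f'. The stems whose second-to-last letter is 'f' (puwungefp → pupuwungefp, sufofp → susufofp, rewtilkafd → rerewtilkafd) repeat the first consonant+vowel as a prefix.
The other patterns: stems whose second-to-last letter is 't' double the final consonant and add -ori; stems whose second-to-last letter is 'd' insert -as- after the first vowel.
So giwdabhofv → gigiwdabhofv.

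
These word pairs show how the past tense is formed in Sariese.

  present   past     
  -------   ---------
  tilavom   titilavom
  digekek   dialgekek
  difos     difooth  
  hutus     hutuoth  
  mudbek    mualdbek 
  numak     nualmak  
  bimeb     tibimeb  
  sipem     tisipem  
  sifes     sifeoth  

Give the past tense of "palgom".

"palgom" ends in -m. The stems ending in -m (sipem → tisipem, tilavom → titilavom) add the prefix ti-.
So palgom → tipalgom.

tipalgom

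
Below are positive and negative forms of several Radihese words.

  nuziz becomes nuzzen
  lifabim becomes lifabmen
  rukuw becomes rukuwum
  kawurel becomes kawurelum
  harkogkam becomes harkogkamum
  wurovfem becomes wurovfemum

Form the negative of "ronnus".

lifabim and wurovfem both end in -m yet inflect differently (lifabmen, wurovfemum), so the final letter is not what conditions the rule; the last vowel is.
"ronnus" has last vowel 'u'. The one such stem in the data (rukuw → rukuwum) adds -um, so the same rule applies.
The other pattern: stems whose last vowel is 'i' delete the last vowel and add -en.
So ronnus → ronnusum.

ronnusum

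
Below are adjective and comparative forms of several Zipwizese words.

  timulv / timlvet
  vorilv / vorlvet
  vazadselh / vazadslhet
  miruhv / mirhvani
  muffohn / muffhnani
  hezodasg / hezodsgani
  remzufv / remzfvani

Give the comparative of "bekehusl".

timulv and miruhv both end in -v yet inflect differently (timlvet, mirhvani), so the final letter is not what conditions the rule; the second-to-last letter is.
"bekehusl" has second-to-last letter 's'. The one such stem in the data (hezodasg → hezodsgani) deletes the last vowel and adds -ani (as do miruhv, muffohn), so the same rule applies.
The other pattern: stems whose second-to-last letter is 'l' delete the last vowel and add -et.
So bekehusl → bekehslani.

bekehslani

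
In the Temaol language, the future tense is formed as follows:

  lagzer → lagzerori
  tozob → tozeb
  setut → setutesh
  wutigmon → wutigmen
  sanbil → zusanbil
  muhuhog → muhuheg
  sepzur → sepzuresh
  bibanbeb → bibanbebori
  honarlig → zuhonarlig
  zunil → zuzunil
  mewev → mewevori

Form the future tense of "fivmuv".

fivmuvesh

muhuhog and honarlig both end in -g yet inflect differently (muhuheg, zuhonarlig), so the final letter is not what conditions the rule; the last vowel is.
"fivmuv" has last vowel 'u'. The stems whose last vowel is 'u' (setut → setutesh, sepzur → sepzuresh) add -esh.
The other patterns: stems whose last vowel is 'o' change the last vowel to 'e'; stems whose last vowel is 'i' add the prefix zu-; stems whose last vowel is 'e' add -ori.
So fivmuv → fivmuvesh.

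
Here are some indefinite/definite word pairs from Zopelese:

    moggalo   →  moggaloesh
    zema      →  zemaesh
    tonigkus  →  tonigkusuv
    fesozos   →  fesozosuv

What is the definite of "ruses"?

rusesuv

moggalo and fesozos both have last vowel 'o' yet inflect differently (moggaloesh, fesozosuv), so the last vowel is not what conditions the rule; whether the stem ends in a vowel or a consonant is.
"ruses" ends in a consonant. The stems ending in a consonant (tonigkus → tonigkusuv, fesozos → fesozosuv) add -uv.
The other pattern: stems ending in a vowel add -esh.
So ruses → rusesuv.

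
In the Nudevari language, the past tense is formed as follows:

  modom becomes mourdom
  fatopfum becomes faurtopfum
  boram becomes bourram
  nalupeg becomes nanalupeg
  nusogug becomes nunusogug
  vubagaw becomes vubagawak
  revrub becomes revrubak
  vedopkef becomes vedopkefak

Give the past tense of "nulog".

fatopfum and nusogug both have last vowel 'u' yet inflect differently (faurtopfum, nunusogug), so the last vowel is not what conditions the rule; the final letter is.
"nulog" ends in -g. The stems ending in -g (nalupeg → nanalupeg, nusogug → nunusogug) repeat the first consonant+vowel as a prefix.
So nulog → nunulog.

nunulog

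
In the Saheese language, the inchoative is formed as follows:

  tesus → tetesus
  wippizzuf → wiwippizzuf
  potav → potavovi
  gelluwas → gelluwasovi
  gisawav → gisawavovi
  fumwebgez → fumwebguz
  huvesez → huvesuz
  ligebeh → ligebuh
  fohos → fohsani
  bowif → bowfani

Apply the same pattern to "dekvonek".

tesus and gelluwas both end in -s yet inflect differently (tetesus, gelluwasovi), so the final letter is not what conditions the rule; the last vowel is.
"dekvonek" has last vowel 'e'. The stems whose last vowel is 'e' (fumwebgez → fumwebguz, huvesez → huvesuz, ligebeh → ligebuh) change the last vowel to 'u'.
So dekvonek → dekvonuk.

dekvonuk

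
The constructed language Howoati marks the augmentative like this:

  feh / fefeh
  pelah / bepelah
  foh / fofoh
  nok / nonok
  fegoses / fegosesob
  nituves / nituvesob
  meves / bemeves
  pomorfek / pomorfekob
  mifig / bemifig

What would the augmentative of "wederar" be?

"wederar" has 3 vowels. The stems with 3 vowels (fegoses → fegosesob, nituves → nituvesob, pomorfek → pomorfekob) add -ob.
The other patterns: stems with 1 vowel repeat the first consonant+vowel as a prefix; stems with 2 vowels add the prefix be-.
So wederar → wederarob.

wederarob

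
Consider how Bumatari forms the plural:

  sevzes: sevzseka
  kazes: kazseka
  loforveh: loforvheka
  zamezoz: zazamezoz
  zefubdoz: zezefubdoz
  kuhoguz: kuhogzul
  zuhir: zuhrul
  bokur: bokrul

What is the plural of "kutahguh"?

kutahghul

zamezoz and kuhoguz both end in -z yet inflect differently (zazamezoz, kuhogzul), so the final letter is not what conditions the rule; the last vowel is.
"kutahguh" has last vowel 'u'. The stems whose last vowel is 'u' (kuhoguz → kuhogzul, bokur → bokrul) delete the last vowel and add -ul.
The other patterns: stems whose last vowel is 'e' delete the last vowel and add -eka; stems whose last vowel is 'o' repeat the first consonant+vowel as a prefix.
So kutahguh → kutahghul.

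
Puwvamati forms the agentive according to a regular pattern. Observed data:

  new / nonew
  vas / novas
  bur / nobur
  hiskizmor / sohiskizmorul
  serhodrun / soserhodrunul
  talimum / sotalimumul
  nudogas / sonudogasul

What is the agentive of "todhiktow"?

"todhiktow" has 3 vowels. The stems with 3 vowels (hiskizmor → sohiskizmorul, serhodrun → soserhodrunul, talimum → sotalimumul) add so- … -ul around the stem.
The other pattern: stems with 1 vowel add the prefix no-.
So todhiktow → sotodhiktowul.

sotodhiktowul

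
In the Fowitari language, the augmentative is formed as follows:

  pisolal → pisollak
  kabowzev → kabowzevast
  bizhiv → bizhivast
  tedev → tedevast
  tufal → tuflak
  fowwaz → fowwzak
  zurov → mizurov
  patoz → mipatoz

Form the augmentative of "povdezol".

patoz and fowwaz both end in -z yet inflect differently (mipatoz, fowwzak), so the final letter is not what conditions the rule; the last vowel is.
"povdezol" has last vowel 'o'. The stems whose last vowel is 'o' (patoz → mipatoz, zurov → mizurov) add the prefix mi-.
The other patterns: stems whose last vowel is 'a' delete the last vowel and add -ak; stems whose last vowel is 'e' or 'i' add -ast.
So povdezol → mipovdezol.

mipovdezol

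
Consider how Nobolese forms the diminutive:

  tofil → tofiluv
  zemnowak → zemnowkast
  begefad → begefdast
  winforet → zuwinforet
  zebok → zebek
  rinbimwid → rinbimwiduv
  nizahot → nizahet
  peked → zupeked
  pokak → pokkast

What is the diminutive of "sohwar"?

nizahot and winforet both end in -t yet inflect differently (nizahet, zuwinforet), so the final letter is not what conditions the rule; the last vowel is.
"sohwar" has last vowel 'a'. The stems whose last vowel is 'a' (begefad → begefdast, pokak → pokkast, zemnowak → zemnowkast) delete the last vowel and add -ast.
The other patterns: stems whose last vowel is 'o' change the last vowel to 'e'; stems whose last vowel is 'e' add the prefix zu-; stems whose last vowel is 'i' add -uv.
So sohwar → sohwrast.

sohwrast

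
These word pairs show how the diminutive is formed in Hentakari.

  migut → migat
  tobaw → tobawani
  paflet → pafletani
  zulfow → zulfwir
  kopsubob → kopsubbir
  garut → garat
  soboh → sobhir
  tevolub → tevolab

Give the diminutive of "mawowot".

"mawowot" has last vowel 'o'. The stems whose last vowel is 'o' (soboh → sobhir, zulfow → zulfwir, kopsubob → kopsubbir) delete the last vowel and add -ir.
The other patterns: stems whose last vowel is 'u' change the last vowel to 'a'; stems whose last vowel is 'a' or 'e' add -ani.
So mawowot → mawowtir.

mawowtir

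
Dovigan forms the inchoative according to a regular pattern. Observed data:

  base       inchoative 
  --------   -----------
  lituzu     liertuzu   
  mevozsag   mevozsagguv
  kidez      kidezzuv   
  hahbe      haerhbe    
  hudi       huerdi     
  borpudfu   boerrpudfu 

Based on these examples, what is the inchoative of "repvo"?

"repvo" ends in a vowel. The stems ending in a vowel (borpudfu → boerrpudfu, hudi → huerdi, hahbe → haerhbe) insert -er- after the first vowel.
So repvo → reerpvo.

reerpvo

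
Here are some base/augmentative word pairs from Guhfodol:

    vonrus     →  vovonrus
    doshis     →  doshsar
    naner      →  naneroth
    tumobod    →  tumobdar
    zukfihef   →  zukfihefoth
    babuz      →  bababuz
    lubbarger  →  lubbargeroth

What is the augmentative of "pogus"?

"pogus" has last vowel 'u'. The stems whose last vowel is 'u' (babuz → bababuz, vonrus → vovonrus) repeat the first consonant+vowel as a prefix.
So pogus → popogus.

popogus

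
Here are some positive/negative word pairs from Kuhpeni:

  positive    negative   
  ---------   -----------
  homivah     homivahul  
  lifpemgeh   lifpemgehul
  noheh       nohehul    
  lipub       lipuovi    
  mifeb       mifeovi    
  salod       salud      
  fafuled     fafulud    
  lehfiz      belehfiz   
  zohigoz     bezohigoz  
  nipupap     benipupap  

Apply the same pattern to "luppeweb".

lifpemgeh and mifeb both have last vowel 'e' yet inflect differently (lifpemgehul, mifeovi), so the last vowel is not what conditions the rule; the final letter is.
"luppeweb" ends in -b. The stems ending in -b (lipub → lipuovi, mifeb → mifeovi) drop the final letter and add -ovi.
The other patterns: stems ending in -h add -ul; stems ending in -d change the last vowel to 'u'; stems ending in -p or -z add the prefix be-.
So luppeweb → luppeweovi.

luppeweovi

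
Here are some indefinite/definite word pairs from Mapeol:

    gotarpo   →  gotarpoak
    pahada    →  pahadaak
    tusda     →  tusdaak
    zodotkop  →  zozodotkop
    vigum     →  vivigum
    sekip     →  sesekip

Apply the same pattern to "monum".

momonum

"monum" ends in a consonant. The stems ending in a consonant (zodotkop → zozodotkop, vigum → vivigum, sekip → sesekip) repeat the first consonant+vowel as a prefix.
The other pattern: stems ending in a vowel add -ak.
So monum → momonum.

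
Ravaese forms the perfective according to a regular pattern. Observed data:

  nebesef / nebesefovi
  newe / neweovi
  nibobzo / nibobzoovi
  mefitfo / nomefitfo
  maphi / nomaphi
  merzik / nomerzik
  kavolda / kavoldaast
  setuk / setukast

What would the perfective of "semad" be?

semadast

nibobzo and mefitfo both end in -o yet inflect differently (nibobzoovi, nomefitfo), so the final letter is not what conditions the rule; the first letter is.
"semad" begins with s-. The one such stem in the data (setuk → setukast) adds -ast, so the same rule applies.
So semad → semadast.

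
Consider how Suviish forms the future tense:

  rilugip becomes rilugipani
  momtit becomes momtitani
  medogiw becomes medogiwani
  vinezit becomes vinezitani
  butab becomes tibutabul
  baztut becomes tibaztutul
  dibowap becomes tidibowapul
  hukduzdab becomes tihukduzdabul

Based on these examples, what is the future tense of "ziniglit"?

ziniglitani

"ziniglit" has last vowel 'i'. The stems whose last vowel is 'i' (rilugip → rilugipani, momtit → momtitani, medogiw → medogiwani) add -ani.
The other pattern: stems whose last vowel is 'a' or 'u' add ti- … -ul around the stem.
So ziniglit → ziniglitani.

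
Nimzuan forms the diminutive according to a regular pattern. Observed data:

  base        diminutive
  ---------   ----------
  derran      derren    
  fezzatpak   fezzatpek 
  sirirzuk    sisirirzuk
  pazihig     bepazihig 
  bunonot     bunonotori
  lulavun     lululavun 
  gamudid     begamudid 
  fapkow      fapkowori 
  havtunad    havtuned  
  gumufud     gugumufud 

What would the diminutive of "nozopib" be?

gumufud and havtunad both end in -d yet inflect differently (gugumufud, havtuned), so the final letter is not what conditions the rule; the last vowel is.
"nozopib" has last vowel 'i'. The stems whose last vowel is 'i' (gamudid → begamudid, pazihig → bepazihig) add the prefix be-.
The other patterns: stems whose last vowel is 'u' repeat the first consonant+vowel as a prefix; stems whose last vowel is 'a' change the last vowel to 'e'; stems whose last vowel is 'o' add -ori.
So nozopib → benozopib.

benozopib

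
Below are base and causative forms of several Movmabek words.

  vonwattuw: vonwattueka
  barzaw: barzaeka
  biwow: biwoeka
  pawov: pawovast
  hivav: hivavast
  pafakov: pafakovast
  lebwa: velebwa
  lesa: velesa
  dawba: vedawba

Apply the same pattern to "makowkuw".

biwow and pawov both have last vowel 'o' yet inflect differently (biwoeka, pawovast), so the last vowel is not what conditions the rule; the final letter is.
"makowkuw" ends in -w. The stems ending in -w (vonwattuw → vonwattueka, barzaw → barzaeka, biwow → biwoeka) drop the final letter and add -eka.
The other patterns: stems ending in -v add -ast; stems ending in -a add the prefix ve-.
So makowkuw → makowkueka.

makowkueka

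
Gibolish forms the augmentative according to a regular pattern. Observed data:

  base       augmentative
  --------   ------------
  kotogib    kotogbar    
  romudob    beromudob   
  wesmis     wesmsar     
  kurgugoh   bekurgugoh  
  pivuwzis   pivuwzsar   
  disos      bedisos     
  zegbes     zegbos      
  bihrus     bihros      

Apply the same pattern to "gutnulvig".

gutnulvgar

romudob and kotogib both end in -b yet inflect differently (beromudob, kotogbar), so the final letter is not what conditions the rule; the last vowel is.
"gutnulvig" has last vowel 'i'. The stems whose last vowel is 'i' (kotogib → kotogbar, pivuwzis → pivuwzsar, wesmis → wesmsar) delete the last vowel and add -ar.
The other patterns: stems whose last vowel is 'o' add the prefix be-; stems whose last vowel is 'e' or 'u' change the last vowel to 'o'.
So gutnulvig → gutnulvgar.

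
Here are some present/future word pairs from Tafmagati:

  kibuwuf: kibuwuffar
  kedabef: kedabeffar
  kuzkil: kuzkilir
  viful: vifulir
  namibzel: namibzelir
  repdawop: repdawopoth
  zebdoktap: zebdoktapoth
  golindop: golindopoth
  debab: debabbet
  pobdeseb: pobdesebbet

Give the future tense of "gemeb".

gemebbet

"gemeb" ends in -b. The stems ending in -b (debab → debabbet, pobdeseb → pobdesebbet) double the final consonant and add -et.
So gemeb → gemebbet.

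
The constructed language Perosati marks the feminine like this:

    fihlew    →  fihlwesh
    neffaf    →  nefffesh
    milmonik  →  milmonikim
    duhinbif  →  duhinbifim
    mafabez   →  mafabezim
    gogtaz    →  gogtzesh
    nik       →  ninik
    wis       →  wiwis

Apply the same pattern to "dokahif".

"dokahif" has 3 vowels. The stems with 3 vowels (mafabez → mafabezim, duhinbif → duhinbifim, milmonik → milmonikim) add -im.
So dokahif → dokahifim.

dokahifim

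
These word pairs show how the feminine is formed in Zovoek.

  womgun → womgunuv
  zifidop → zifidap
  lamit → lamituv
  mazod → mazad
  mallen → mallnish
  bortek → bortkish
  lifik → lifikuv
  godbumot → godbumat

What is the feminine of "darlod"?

godbumot and lamit both end in -t yet inflect differently (godbumat, lamituv), so the final letter is not what conditions the rule; the last vowel is.
"darlod" has last vowel 'o'. The stems whose last vowel is 'o' (zifidop → zifidap, godbumot → godbumat, mazod → mazad) change the last vowel to 'a'.
The other patterns: stems whose last vowel is 'e' delete the last vowel and add -ish; stems whose last vowel is 'i' or 'u' add -uv.
So darlod → darlad.

darlad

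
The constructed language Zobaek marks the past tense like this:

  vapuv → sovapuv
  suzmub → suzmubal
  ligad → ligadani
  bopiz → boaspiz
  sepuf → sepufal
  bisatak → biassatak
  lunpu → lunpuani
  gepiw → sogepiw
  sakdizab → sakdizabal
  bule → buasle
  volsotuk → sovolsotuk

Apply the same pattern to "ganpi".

soganpi

"ganpi" begins with g-. The one such stem in the data (gepiw → sogepiw) adds the prefix so-, so the same rule applies.
The other patterns: stems beginning with s- add -al; stems beginning with l- add -ani; stems beginning with b- insert -as- after the first vowel.
So ganpi → soganpi.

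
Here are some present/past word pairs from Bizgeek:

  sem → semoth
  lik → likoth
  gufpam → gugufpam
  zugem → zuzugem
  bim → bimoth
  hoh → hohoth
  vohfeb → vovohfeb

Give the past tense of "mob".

moboth

"mob" has 1 vowel. The stems with 1 vowel (bim → bimoth, sem → semoth, hoh → hohoth) add -oth.
So mob → moboth.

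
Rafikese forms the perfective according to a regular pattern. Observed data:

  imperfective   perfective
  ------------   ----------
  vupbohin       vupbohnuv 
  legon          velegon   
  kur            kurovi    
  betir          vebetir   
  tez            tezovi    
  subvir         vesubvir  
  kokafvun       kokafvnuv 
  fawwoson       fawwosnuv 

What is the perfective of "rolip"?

"rolip" has 2 vowels. The stems with 2 vowels (legon → velegon, subvir → vesubvir, betir → vebetir) add the prefix ve-.
The other patterns: stems with 1 vowel add -ovi; stems with 3 vowels delete the last vowel and add -uv.
So rolip → verolip.

verolip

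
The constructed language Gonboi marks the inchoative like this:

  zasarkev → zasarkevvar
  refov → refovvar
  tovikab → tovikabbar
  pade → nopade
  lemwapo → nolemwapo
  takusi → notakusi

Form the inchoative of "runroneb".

zasarkev and pade both have last vowel 'e' yet inflect differently (zasarkevvar, nopade), so the last vowel is not what conditions the rule; whether the stem ends in a vowel or a consonant is.
"runroneb" ends in a consonant. The stems ending in a consonant (zasarkev → zasarkevvar, refov → refovvar, tovikab → tovikabbar) double the final consonant and add -ar.
The other pattern: stems ending in a vowel add the prefix no-.
So runroneb → runronebbar.

runronebbar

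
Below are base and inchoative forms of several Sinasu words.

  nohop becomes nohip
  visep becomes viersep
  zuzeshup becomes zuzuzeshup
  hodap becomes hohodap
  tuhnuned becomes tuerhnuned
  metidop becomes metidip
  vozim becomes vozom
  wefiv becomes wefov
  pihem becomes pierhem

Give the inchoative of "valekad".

vavalekad

vozim and pihem both end in -m yet inflect differently (vozom, pierhem), so the final letter is not what conditions the rule; the last vowel is.
"valekad" has last vowel 'a'. The one such stem in the data (hodap → hohodap) repeats the first consonant+vowel as a prefix (as does zuzeshup), so the same rule applies.
The other patterns: stems whose last vowel is 'o' change the last vowel to 'i'; stems whose last vowel is 'i' change the last vowel to 'o'; stems whose last vowel is 'e' insert -er- after the first vowel.
So valekad → vavalekad.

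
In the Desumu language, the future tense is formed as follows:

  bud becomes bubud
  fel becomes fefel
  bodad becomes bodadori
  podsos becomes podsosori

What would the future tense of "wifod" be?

wifodori

bud and bodad both end in -d yet inflect differently (bubud, bodadori), so the final letter is not what conditions the rule; the number of vowels is.
"wifod" has 2 vowels. The stems with 2 vowels (bodad → bodadori, podsos → podsosori) add -ori.
The other pattern: stems with 1 vowel repeat the first consonant+vowel as a prefix.
So wifod → wifodori.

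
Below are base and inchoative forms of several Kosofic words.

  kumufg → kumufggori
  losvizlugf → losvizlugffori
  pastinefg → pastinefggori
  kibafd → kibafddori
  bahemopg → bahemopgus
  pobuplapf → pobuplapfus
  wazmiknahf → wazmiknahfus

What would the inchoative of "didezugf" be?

bahemopg and pastinefg both end in -g yet inflect differently (bahemopgus, pastinefggori), so the final letter is not what conditions the rule; the second-to-last letter is.
"didezugf" has second-to-last letter 'g'. The one such stem in the data (losvizlugf → losvizlugffori) doubles the final consonant and adds -ori (as do pastinefg, kibafd), so the same rule applies.
So didezugf → didezugffori.

didezugffori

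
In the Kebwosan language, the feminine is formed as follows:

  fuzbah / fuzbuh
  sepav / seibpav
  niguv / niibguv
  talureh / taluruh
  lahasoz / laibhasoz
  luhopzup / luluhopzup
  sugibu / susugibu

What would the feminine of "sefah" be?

fuzbah and sepav both have last vowel 'a' yet inflect differently (fuzbuh, seibpav), so the last vowel is not what conditions the rule; the final letter is.
"sefah" ends in -h. The stems ending in -h (fuzbah → fuzbuh, talureh → taluruh) change the last vowel to 'u'.
The other patterns: stems ending in -p or -u repeat the first consonant+vowel as a prefix; stems ending in -v or -z insert -ib- after the first vowel.
So sefah → sefuh.

sefuh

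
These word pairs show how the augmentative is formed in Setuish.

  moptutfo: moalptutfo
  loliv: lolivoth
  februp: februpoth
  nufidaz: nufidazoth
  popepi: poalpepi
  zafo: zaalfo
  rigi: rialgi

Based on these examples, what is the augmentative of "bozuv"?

bozuvoth

popepi and loliv both have last vowel 'i' yet inflect differently (poalpepi, lolivoth), so the last vowel is not what conditions the rule; whether the stem ends in a vowel or a consonant is.
"bozuv" ends in a consonant. The stems ending in a consonant (loliv → lolivoth, nufidaz → nufidazoth, februp → februpoth) add -oth.
The other pattern: stems ending in a vowel insert -al- after the first vowel.
So bozuv → bozuvoth.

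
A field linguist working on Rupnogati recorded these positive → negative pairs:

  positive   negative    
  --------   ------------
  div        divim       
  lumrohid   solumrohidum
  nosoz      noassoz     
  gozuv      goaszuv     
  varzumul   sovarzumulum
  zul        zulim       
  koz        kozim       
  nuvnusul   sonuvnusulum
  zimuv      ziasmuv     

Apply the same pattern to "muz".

muzim

div and zimuv both end in -v yet inflect differently (divim, ziasmuv), so the final letter is not what conditions the rule; the number of vowels is.
"muz" has 1 vowel. The stems with 1 vowel (div → divim, koz → kozim, zul → zulim) add -im.
So muz → muzim.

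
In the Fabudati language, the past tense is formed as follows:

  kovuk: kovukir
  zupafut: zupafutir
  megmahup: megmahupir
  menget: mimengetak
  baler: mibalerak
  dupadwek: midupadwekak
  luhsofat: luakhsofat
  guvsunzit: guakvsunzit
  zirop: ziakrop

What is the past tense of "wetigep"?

miwetigepak

zupafut and menget both end in -t yet inflect differently (zupafutir, mimengetak), so the final letter is not what conditions the rule; the last vowel is.
"wetigep" has last vowel 'e'. The stems whose last vowel is 'e' (menget → mimengetak, baler → mibalerak, dupadwek → midupadwekak) add mi- … -ak around the stem.
So wetigep → miwetigepak.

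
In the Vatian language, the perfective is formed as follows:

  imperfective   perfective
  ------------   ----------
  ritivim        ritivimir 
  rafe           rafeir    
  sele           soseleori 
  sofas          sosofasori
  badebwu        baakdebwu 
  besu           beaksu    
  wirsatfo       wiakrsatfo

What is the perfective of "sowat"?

sosowatori

rafe and sele both end in -e yet inflect differently (rafeir, soseleori), so the final letter is not what conditions the rule; the first letter is.
"sowat" begins with s-. The stems beginning with s- (sele → soseleori, sofas → sosofasori) add so- … -ori around the stem.
So sowat → sosowatori.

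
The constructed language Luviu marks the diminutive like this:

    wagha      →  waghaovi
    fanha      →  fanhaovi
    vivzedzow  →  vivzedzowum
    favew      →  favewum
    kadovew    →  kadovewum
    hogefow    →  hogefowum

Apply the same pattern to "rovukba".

rovukbaovi

favew and fanha both begin with f- yet inflect differently (favewum, fanhaovi), so the first letter is not what conditions the rule; the final letter is.
"rovukba" ends in -a. The stems ending in -a (wagha → waghaovi, fanha → fanhaovi) add -ovi.
So rovukba → rovukbaovi.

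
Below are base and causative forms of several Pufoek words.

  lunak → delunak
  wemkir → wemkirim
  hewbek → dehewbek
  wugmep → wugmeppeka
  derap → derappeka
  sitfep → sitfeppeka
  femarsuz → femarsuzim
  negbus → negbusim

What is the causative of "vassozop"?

vassozoppeka

hewbek and sitfep both have last vowel 'e' yet inflect differently (dehewbek, sitfeppeka), so the last vowel is not what conditions the rule; the final letter is.
"vassozop" ends in -p. The stems ending in -p (sitfep → sitfeppeka, wugmep → wugmeppeka, derap → derappeka) double the final consonant and add -eka.
The other patterns: stems ending in -k add the prefix de-; stems ending in -r, -s or -z add -im.
So vassozop → vassozoppeka.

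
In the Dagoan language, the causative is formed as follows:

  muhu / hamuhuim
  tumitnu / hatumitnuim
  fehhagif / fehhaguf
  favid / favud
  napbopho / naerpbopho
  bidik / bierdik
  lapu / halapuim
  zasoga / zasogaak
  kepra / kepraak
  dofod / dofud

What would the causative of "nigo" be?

dofod and napbopho both have last vowel 'o' yet inflect differently (dofud, naerpbopho), so the last vowel is not what conditions the rule; the final letter is.
"nigo" ends in -o. The one such stem in the data (napbopho → naerpbopho) inserts -er- after the first vowel (as does bidik), so the same rule applies.
The other patterns: stems ending in -a add -ak; stems ending in -u add ha- … -im around the stem; stems ending in -d or -f change the last vowel to 'u'.
So nigo → niergo.

niergo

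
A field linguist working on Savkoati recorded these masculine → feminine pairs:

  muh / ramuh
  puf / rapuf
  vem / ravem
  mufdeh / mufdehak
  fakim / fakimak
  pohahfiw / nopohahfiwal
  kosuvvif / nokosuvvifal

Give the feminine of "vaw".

ravaw

"vaw" has 1 vowel. The stems with 1 vowel (muh → ramuh, puf → rapuf, vem → ravem) add the prefix ra-.
So vaw → ravaw.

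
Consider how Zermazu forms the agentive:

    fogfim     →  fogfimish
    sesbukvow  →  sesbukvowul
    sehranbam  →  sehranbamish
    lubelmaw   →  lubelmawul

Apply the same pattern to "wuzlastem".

wuzlastemish

lubelmaw and sehranbam both have last vowel 'a' yet inflect differently (lubelmawul, sehranbamish), so the last vowel is not what conditions the rule; the final letter is.
"wuzlastem" ends in -m. The stems ending in -m (fogfim → fogfimish, sehranbam → sehranbamish) add -ish.
The other pattern: stems ending in -w add -ul.
So wuzlastem → wuzlastemish.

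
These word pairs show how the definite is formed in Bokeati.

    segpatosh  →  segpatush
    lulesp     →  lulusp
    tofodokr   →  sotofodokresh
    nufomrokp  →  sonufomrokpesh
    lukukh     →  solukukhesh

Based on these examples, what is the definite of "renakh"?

"renakh" has second-to-last letter 'k'. The stems whose second-to-last letter is 'k' (tofodokr → sotofodokresh, nufomrokp → sonufomrokpesh, lukukh → solukukhesh) add so- … -esh around the stem.
The other pattern: stems whose second-to-last letter is 's' change the last vowel to 'u'.
So renakh → sorenakhesh.

sorenakhesh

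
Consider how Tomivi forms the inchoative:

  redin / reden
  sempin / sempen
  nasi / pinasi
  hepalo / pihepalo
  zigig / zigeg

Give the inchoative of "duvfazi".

nasi and sempin both have last vowel 'i' yet inflect differently (pinasi, sempen), so the last vowel is not what conditions the rule; whether the stem ends in a vowel or a consonant is.
"duvfazi" ends in a vowel. The stems ending in a vowel (nasi → pinasi, hepalo → pihepalo) add the prefix pi-.
The other pattern: stems ending in a consonant change the last vowel to 'e'.
So duvfazi → piduvfazi.

piduvfazi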